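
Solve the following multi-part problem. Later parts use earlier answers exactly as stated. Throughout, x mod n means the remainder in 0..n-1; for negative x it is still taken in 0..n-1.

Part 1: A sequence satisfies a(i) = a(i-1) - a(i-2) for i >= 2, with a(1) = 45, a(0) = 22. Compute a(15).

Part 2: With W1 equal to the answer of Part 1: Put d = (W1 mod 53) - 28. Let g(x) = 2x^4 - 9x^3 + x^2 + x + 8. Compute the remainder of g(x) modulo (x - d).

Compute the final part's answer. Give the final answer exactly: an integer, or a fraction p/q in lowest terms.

-61

Part 1: a(2) = 1*(45) - 1*(22) = 23; iterating: a(2)=23, a(3)=-22, a(4)=-45, a(5)=-23, a(6)=22, a(7)=45, a(8)=23, a(9)=-22, a(10)=-45, a(11)=-23, a(12)=22, a(13)=45, a(14)=23, a(15)=-22; answer -22
Part 2: W1 = -22; d = 3; remainder = value at the root: 2*(3)^4 - 9*(3)^3 + 1*(3)^2 + 1*(3)^1 + 8 = (162) + (-243) + (9) + (3) + (8) = -61; answer -61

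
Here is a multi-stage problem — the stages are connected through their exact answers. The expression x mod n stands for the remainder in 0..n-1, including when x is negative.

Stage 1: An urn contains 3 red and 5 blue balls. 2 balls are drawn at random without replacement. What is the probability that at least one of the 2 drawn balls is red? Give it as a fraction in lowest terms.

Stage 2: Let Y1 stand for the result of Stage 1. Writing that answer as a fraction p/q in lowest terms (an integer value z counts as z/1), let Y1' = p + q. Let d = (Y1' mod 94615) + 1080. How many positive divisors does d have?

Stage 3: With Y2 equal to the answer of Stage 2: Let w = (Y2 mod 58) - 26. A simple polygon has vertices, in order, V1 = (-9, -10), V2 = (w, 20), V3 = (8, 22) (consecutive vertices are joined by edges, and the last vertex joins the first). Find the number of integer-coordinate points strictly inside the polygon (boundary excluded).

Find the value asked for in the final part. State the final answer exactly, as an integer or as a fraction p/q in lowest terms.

Stage 1: total draws C(8,2) = 28; complement C(5,2) = 10; favorable 28 - 10 = 18; P = 9/14; answer 9/14
Stage 2: Y1 = 9/14; threaded value p + q = 23; d = 1103; 1103 is prime, so its only divisors are 1 and 1103; count = 2; answer 2
Stage 3: Y2 = 2; w = -24; cross terms: (-9*20 - -24*-10)=-420, (-24*22 - 8*20)=-688, (8*-10 - -9*22)=118; twice the area = |-990| = 990; area = 495; boundary points = 15 + 2 + 1 = 18; strictly interior points = area - boundary/2 + 1 = 487; answer 487

487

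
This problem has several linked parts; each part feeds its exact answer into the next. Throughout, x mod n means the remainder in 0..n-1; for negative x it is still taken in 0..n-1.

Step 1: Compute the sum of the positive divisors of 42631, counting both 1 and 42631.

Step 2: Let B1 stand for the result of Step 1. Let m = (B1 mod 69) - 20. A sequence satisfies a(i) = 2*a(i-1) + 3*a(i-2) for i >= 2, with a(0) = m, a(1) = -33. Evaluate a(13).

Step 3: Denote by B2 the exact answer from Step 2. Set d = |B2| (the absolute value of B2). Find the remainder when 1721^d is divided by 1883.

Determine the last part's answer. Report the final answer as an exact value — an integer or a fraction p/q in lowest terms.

Step 1: 42631 = 89 * 479; sigma = (1 + 89) * (1 + 479) = 90 * 480 = 43200; answer 43200
Step 2: B1 = 43200; m = -14; a(2) = 2*(-33) + 3*(-14) = -108; iterating: a(2)=-108, a(3)=-315, a(4)=-954, a(5)=-2853, a(6)=-8568, a(7)=-25695, a(8)=-77094, a(9)=-231273, a(10)=-693828, a(11)=-2081475, a(12)=-6244434, a(13)=-18733293; answer -18733293
Step 3: B2 = -18733293; d = 18733293; squarings mod 1883: 1721^1=1721, 1721^2=1765, 1721^4=743, 1721^8=330, 1721^16=1569, 1721^32=680, 1721^64=1065, 1721^128=659, 1721^256=1191, 1721^512=582, 1721^1024=1667, 1721^2048=1464, 1721^4096=442, 1721^8192=1415, 1721^16384=596, 1721^32768=1212, 1721^65536=204, 1721^131072=190, 1721^262144=323, 1721^524288=764, 1721^1048576=1849, 1721^2097152=1156, 1721^4194304=1289, 1721^8388608=715, 1721^16777216=932; 1721^18733293 = 1721^1 * 1721^4 * 1721^8 * 1721^32 * 1721^64 * 1721^128 * 1721^2048 * 1721^4096 * 1721^16384 * 1721^32768 * 1721^65536 * 1721^262144 * 1721^524288 * 1721^1048576 * 1721^16777216 = 636 (mod 1883); answer 636

636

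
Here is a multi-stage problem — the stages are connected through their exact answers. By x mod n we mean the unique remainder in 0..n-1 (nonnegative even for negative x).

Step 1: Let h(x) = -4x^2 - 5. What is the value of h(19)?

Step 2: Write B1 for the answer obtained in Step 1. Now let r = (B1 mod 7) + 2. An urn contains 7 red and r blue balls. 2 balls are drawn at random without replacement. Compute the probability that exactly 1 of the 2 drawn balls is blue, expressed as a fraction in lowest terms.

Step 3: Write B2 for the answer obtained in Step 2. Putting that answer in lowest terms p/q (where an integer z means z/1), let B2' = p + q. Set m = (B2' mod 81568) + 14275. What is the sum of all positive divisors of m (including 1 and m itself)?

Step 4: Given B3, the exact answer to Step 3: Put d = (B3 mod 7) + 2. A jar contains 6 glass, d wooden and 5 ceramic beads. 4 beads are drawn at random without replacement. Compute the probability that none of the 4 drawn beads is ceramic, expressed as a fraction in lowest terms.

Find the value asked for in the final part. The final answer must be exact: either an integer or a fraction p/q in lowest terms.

14/143

Step 1: -4*(19)^2 - 5 = (-1444) + (-5) = -1449; answer -1449
Step 2: B1 = -1449; r = 2; total draws C(9,2) = 36; favorable C(2,1)*C(7,1) = 14; P = 7/18; answer 7/18
Step 3: B2 = 7/18; threaded value p + q = 25; m = 14300; 14300 = 2^2 * 5^2 * 11 * 13; sigma = (1 + 2 + 4) * (1 + 5 + 25) * (1 + 11) * (1 + 13) = 7 * 31 * 12 * 14 = 36456; answer 36456
Step 4: B3 = 36456; d = 2; total draws C(13,4) = 715; favorable C(8,4) = 70; P = 14/143; answer 14/143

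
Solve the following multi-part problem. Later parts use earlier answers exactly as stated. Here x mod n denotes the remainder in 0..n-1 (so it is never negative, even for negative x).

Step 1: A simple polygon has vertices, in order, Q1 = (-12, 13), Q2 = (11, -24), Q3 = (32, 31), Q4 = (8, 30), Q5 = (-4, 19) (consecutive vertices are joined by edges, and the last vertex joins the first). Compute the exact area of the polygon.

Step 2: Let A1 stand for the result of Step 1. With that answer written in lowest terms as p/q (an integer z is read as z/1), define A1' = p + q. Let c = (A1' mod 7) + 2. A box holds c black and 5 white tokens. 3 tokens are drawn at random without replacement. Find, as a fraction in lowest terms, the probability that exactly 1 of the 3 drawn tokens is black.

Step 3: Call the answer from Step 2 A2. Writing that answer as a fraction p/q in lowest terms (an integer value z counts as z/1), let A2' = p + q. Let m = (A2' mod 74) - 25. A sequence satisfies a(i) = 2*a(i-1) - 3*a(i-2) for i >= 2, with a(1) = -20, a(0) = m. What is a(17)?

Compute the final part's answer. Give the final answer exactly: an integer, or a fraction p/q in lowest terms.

138700

Step 1: cross terms: (-12*-24 - 11*13)=145, (11*31 - 32*-24)=1109, (32*30 - 8*31)=712, (8*19 - -4*30)=272, (-4*13 - -12*19)=176; twice the area = |2414| = 2414; area = 1207; answer 1207
Step 2: A1 = 1207; threaded value p + q = 1208; c = 6; total draws C(11,3) = 165; favorable C(6,1)*C(5,2) = 60; P = 4/11; answer 4/11
Step 3: A2 = 4/11; threaded value p + q = 15; m = -10; a(2) = 2*(-20) - 3*(-10) = -10; iterating: a(2)=-10, a(3)=40, a(4)=110, a(5)=100, a(6)=-130, a(7)=-560, a(8)=-730, a(9)=220, a(10)=2630, a(11)=4600, a(12)=1310, a(13)=-11180, a(14)=-26290, a(15)=-19040, a(16)=40790, a(17)=138700; answer 138700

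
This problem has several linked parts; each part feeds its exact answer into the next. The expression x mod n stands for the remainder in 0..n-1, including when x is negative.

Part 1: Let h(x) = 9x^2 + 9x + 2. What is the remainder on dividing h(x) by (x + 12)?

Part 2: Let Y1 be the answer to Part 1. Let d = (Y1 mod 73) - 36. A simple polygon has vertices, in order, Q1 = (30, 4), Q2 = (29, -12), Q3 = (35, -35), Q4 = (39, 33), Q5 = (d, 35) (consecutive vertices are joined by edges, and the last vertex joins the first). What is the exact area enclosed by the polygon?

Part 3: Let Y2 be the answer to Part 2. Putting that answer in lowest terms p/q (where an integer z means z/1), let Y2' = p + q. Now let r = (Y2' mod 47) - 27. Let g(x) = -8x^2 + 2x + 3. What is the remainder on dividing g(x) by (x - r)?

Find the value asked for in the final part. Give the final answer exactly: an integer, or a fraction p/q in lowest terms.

-3913

Part 1: remainder = value at the root: 9*(-12)^2 + 9*(-12)^1 + 2 = (1296) + (-108) + (2) = 1190; answer 1190
Part 2: Y1 = 1190; d = -14; cross terms: (30*-12 - 29*4)=-476, (29*-35 - 35*-12)=-595, (35*33 - 39*-35)=2520, (39*35 - -14*33)=1827, (-14*4 - 30*35)=-1106; twice the area = |2170| = 2170; area = 1085; answer 1085
Part 3: Y2 = 1085; threaded value p + q = 1086; r = -22; remainder = value at the root: -8*(-22)^2 + 2*(-22)^1 + 3 = (-3872) + (-44) + (3) = -3913; answer -3913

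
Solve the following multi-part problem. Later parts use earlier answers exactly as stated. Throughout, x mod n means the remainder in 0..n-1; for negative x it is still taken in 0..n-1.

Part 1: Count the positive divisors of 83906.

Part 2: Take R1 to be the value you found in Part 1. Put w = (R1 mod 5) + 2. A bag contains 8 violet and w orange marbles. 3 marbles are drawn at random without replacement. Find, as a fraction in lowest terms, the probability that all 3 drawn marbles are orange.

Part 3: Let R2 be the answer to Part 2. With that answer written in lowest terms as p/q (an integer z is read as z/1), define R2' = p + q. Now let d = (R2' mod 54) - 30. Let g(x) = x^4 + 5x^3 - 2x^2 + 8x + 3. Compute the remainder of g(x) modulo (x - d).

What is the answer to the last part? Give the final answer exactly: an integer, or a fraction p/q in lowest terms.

29187

Part 1: 83906 = 2 * 41953; number of divisors = (1+1) * (1+1) = 4; answer 4
Part 2: R1 = 4; w = 6; total draws C(14,3) = 364; favorable C(6,3) = 20; P = 5/91; answer 5/91
Part 3: R2 = 5/91; threaded value p + q = 96; d = 12; remainder = value at the root: 1*(12)^4 + 5*(12)^3 - 2*(12)^2 + 8*(12)^1 + 3 = (20736) + (8640) + (-288) + (96) + (3) = 29187; answer 29187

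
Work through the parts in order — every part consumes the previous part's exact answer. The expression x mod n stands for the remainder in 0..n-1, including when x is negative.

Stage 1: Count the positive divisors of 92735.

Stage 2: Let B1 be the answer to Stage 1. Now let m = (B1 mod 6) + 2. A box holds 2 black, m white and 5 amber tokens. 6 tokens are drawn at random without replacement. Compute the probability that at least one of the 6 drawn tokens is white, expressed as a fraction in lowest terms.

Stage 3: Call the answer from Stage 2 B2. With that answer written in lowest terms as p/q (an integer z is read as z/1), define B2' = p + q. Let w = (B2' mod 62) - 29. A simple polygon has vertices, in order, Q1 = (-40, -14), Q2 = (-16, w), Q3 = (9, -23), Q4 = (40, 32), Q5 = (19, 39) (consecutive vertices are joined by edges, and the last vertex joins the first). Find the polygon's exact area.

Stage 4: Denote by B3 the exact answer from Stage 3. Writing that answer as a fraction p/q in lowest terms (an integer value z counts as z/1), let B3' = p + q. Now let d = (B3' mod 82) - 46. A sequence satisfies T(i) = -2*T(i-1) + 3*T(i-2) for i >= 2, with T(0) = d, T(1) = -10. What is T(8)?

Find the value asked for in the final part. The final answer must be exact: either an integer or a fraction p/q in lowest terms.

Stage 1: 92735 = 5 * 17 * 1091; number of divisors = (1+1) * (1+1) * (1+1) = 8; answer 8
Stage 2: B1 = 8; m = 4; total draws C(11,6) = 462; complement C(7,6) = 7; favorable 462 - 7 = 455; P = 65/66; answer 65/66
Stage 3: B2 = 65/66; threaded value p + q = 131; w = -22; cross terms: (-40*-22 - -16*-14)=656, (-16*-23 - 9*-22)=566, (9*32 - 40*-23)=1208, (40*39 - 19*32)=952, (19*-14 - -40*39)=1294; twice the area = |4676| = 4676; area = 2338; answer 2338
Stage 4: B3 = 2338; threaded value p + q = 2339; d = -3; T(2) = -2*(-10) + 3*(-3) = 11; iterating: T(2)=11, T(3)=-52, T(4)=137, T(5)=-430, T(6)=1271, T(7)=-3832, T(8)=11477; answer 11477

11477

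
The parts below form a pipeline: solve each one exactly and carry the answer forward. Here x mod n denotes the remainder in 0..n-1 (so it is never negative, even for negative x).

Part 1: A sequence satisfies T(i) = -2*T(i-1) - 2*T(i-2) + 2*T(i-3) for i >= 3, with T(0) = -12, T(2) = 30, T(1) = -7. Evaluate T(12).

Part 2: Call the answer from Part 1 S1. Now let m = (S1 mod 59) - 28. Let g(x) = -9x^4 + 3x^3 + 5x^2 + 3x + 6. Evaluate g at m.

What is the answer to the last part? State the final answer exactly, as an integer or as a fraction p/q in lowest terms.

Part 1: T(3) = -2*(30) - 2*(-7) + 2*(-12) = -70; iterating: T(3)=-70, T(4)=66, T(5)=68, T(6)=-408, T(7)=812, T(8)=-672, T(9)=-1096, T(10)=5160, T(11)=-9472, T(12)=6432; answer 6432
Part 2: S1 = 6432; m = -27; -9*(-27)^4 + 3*(-27)^3 + 5*(-27)^2 + 3*(-27)^1 + 6 = (-4782969) + (-59049) + (3645) + (-81) + (6) = -4838448; answer -4838448

-4838448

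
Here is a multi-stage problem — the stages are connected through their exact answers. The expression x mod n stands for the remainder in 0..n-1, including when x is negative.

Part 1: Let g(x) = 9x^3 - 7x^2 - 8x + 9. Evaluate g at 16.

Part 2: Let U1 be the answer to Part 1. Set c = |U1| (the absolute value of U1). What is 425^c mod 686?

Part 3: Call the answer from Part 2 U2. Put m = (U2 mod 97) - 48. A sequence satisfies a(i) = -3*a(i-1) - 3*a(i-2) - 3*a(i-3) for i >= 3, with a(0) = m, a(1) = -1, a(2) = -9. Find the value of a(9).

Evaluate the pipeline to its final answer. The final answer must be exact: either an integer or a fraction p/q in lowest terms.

Part 1: 9*(16)^3 - 7*(16)^2 - 8*(16)^1 + 9 = (36864) + (-1792) + (-128) + (9) = 34953; answer 34953
Part 2: U1 = 34953; c = 34953; squarings mod 686: 425^1=425, 425^2=207, 425^4=317, 425^8=333, 425^16=443, 425^32=53, 425^64=65, 425^128=109, 425^256=219, 425^512=627, 425^1024=51, 425^2048=543, 425^4096=555, 425^8192=11, 425^16384=121, 425^32768=235; 425^34953 = 425^1 * 425^8 * 425^128 * 425^2048 * 425^32768 = 601 (mod 686); answer 601
Part 3: U2 = 601; m = -29; a(3) = -3*(-9) - 3*(-1) - 3*(-29) = 117; iterating: a(3)=117, a(4)=-321, a(5)=639, a(6)=-1305, a(7)=2961, a(8)=-6885, a(9)=15687; answer 15687

15687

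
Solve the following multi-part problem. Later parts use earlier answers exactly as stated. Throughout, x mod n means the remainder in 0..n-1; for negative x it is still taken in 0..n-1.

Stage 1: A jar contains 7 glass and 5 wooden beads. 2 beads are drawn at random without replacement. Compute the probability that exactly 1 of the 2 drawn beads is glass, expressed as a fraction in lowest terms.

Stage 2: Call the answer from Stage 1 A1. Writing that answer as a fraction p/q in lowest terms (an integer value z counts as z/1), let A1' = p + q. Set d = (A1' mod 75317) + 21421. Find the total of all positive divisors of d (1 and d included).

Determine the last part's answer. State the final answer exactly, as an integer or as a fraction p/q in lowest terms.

45792

Stage 1: total draws C(12,2) = 66; favorable C(7,1)*C(5,1) = 35; P = 35/66; answer 35/66
Stage 2: A1 = 35/66; threaded value p + q = 101; d = 21522; 21522 = 2 * 3 * 17 * 211; sigma = (1 + 2) * (1 + 3) * (1 + 17) * (1 + 211) = 3 * 4 * 18 * 212 = 45792; answer 45792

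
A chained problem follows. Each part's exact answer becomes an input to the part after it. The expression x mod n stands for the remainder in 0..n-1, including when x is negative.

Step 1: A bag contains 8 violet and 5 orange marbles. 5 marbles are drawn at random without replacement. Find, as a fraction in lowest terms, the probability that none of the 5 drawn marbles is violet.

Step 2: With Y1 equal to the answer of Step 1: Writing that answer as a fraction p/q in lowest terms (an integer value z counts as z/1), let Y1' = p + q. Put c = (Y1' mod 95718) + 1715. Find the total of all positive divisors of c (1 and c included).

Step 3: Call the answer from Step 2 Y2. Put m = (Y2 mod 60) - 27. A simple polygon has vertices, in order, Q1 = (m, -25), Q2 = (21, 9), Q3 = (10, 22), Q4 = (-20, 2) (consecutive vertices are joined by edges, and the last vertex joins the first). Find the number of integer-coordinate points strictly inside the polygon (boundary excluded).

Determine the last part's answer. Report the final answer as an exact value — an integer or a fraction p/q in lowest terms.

954

Step 1: total draws C(13,5) = 1287; favorable C(5,5) = 1; P = 1/1287; answer 1/1287
Step 2: Y1 = 1/1287; threaded value p + q = 1288; c = 3003; 3003 = 3 * 7 * 11 * 13; sigma = (1 + 3) * (1 + 7) * (1 + 11) * (1 + 13) = 4 * 8 * 12 * 14 = 5376; answer 5376
Step 3: Y2 = 5376; m = 9; cross terms: (9*9 - 21*-25)=606, (21*22 - 10*9)=372, (10*2 - -20*22)=460, (-20*-25 - 9*2)=482; twice the area = |1920| = 1920; area = 960; boundary points = 2 + 1 + 10 + 1 = 14; strictly interior points = area - boundary/2 + 1 = 954; answer 954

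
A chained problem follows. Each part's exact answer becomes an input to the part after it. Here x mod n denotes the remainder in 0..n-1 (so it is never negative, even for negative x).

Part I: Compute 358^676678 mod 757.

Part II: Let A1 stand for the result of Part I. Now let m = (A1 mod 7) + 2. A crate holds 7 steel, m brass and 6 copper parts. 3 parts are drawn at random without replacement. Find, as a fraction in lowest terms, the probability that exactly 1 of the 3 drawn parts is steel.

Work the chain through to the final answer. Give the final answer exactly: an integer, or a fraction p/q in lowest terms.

28/65

Part I: squarings mod 757: 358^1=358, 358^2=231, 358^4=371, 358^8=624, 358^16=278, 358^32=70, 358^64=358, 358^128=231, 358^256=371, 358^512=624, 358^1024=278, 358^2048=70, 358^4096=358, 358^8192=231, 358^16384=371, 358^32768=624, 358^65536=278, 358^131072=70, 358^262144=358, 358^524288=231; 358^676678 = 358^2 * 358^4 * 358^64 * 358^256 * 358^512 * 358^4096 * 358^16384 * 358^131072 * 358^524288 = 693 (mod 757); answer 693
Part II: A1 = 693; m = 2; total draws C(15,3) = 455; favorable C(7,1)*C(8,2) = 196; P = 28/65; answer 28/65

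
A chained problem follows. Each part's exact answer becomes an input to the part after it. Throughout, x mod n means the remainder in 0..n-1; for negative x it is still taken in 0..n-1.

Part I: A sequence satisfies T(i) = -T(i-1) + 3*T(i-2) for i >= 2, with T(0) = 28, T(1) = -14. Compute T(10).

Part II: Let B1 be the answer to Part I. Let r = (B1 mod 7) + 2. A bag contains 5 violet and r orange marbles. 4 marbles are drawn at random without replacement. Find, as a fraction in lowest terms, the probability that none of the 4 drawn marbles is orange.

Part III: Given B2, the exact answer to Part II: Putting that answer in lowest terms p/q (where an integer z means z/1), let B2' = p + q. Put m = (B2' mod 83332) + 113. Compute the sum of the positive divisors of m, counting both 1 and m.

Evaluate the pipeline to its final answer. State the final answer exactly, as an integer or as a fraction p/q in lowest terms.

133

Part I: T(2) = -1*(-14) + 3*(28) = 98; iterating: T(2)=98, T(3)=-140, T(4)=434, T(5)=-854, T(6)=2156, T(7)=-4718, T(8)=11186, T(9)=-25340, T(10)=58898; answer 58898
Part II: B1 = 58898; r = 2; total draws C(7,4) = 35; favorable C(5,4) = 5; P = 1/7; answer 1/7
Part III: B2 = 1/7; threaded value p + q = 8; m = 121; 121 = 11^2; sigma = (1 + 11 + 121) = 133; answer 133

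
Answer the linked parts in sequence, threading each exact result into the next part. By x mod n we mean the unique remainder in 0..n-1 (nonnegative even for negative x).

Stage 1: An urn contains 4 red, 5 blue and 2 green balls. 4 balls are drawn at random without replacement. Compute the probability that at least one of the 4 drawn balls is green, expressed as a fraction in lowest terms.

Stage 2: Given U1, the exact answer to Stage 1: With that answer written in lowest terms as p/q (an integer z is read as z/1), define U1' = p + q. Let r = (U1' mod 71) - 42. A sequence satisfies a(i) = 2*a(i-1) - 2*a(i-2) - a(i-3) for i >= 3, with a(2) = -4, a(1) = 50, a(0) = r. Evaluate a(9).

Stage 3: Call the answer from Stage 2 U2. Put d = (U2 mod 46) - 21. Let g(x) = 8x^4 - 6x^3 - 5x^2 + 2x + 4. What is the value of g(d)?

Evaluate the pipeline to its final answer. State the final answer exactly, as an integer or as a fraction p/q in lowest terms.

Stage 1: total draws C(11,4) = 330; complement C(9,4) = 126; favorable 330 - 126 = 204; P = 34/55; answer 34/55
Stage 2: U1 = 34/55; threaded value p + q = 89; r = -24; a(3) = 2*(-4) - 2*(50) - 1*(-24) = -84; iterating: a(3)=-84, a(4)=-210, a(5)=-248, a(6)=8, a(7)=722, a(8)=1676, a(9)=1900; answer 1900
Stage 3: U2 = 1900; d = -7; 8*(-7)^4 - 6*(-7)^3 - 5*(-7)^2 + 2*(-7)^1 + 4 = (19208) + (2058) + (-245) + (-14) + (4) = 21011; answer 21011

21011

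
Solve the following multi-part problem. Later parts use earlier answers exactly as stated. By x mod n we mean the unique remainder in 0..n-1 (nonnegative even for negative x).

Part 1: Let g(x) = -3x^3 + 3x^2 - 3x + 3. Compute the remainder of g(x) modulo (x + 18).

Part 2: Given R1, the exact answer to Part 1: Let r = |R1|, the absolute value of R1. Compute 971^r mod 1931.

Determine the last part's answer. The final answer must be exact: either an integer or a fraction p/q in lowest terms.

Part 1: remainder = value at the root: -3*(-18)^3 + 3*(-18)^2 - 3*(-18)^1 + 3 = (17496) + (972) + (54) + (3) = 18525; answer 18525
Part 2: R1 = 18525; r = 18525; squarings mod 1931: 971^1=971, 971^2=513, 971^4=553, 971^8=711, 971^16=1530, 971^32=528, 971^64=720, 971^128=892, 971^256=92, 971^512=740, 971^1024=1127, 971^2048=1462, 971^4096=1758, 971^8192=964, 971^16384=485; 971^18525 = 971^1 * 971^4 * 971^8 * 971^16 * 971^64 * 971^2048 * 971^16384 = 1526 (mod 1931); answer 1526

1526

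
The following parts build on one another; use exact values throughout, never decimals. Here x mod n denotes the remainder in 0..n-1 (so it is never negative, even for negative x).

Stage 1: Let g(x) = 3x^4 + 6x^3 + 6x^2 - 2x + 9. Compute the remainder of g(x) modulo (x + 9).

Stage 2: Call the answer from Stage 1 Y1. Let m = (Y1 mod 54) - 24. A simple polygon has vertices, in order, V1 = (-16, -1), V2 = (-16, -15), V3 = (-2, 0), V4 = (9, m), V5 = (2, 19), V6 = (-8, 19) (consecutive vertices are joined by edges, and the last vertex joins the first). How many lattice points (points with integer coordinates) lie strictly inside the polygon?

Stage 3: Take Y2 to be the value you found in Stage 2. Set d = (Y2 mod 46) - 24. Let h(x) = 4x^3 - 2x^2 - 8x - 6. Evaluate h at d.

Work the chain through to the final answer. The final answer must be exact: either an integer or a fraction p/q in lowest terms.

Stage 1: remainder = value at the root: 3*(-9)^4 + 6*(-9)^3 + 6*(-9)^2 - 2*(-9)^1 + 9 = (19683) + (-4374) + (486) + (18) + (9) = 15822; answer 15822
Stage 2: Y1 = 15822; m = -24; cross terms: (-16*-15 - -16*-1)=224, (-16*0 - -2*-15)=-30, (-2*-24 - 9*0)=48, (9*19 - 2*-24)=219, (2*19 - -8*19)=190, (-8*-1 - -16*19)=312; twice the area = |963| = 963; area = 963/2; boundary points = 14 + 1 + 1 + 1 + 10 + 4 = 31; strictly interior points = area - boundary/2 + 1 = 467; answer 467
Stage 3: Y2 = 467; d = -17; 4*(-17)^3 - 2*(-17)^2 - 8*(-17)^1 - 6 = (-19652) + (-578) + (136) + (-6) = -20100; answer -20100

-20100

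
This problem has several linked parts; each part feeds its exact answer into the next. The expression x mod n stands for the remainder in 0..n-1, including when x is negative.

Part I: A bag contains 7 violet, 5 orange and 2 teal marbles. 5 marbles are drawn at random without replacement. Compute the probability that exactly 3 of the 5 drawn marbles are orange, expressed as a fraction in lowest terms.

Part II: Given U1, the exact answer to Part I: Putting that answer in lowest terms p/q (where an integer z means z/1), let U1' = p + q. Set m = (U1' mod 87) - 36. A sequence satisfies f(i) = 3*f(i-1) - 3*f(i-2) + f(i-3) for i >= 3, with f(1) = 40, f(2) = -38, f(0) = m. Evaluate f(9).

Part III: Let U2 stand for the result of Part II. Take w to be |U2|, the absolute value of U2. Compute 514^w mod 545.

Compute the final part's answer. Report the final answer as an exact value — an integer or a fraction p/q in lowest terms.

Part I: total draws C(14,5) = 2002; favorable C(5,3)*C(9,2) = 360; P = 180/1001; answer 180/1001
Part II: U1 = 180/1001; threaded value p + q = 1181; m = 14; f(3) = 3*(-38) - 3*(40) + 1*(14) = -220; iterating: f(3)=-220, f(4)=-506, f(5)=-896, f(6)=-1390, f(7)=-1988, f(8)=-2690, f(9)=-3496; answer -3496
Part III: U2 = -3496; w = 3496; squarings mod 545: 514^1=514, 514^2=416, 514^4=291, 514^8=206, 514^16=471, 514^32=26, 514^64=131, 514^128=266, 514^256=451, 514^512=116, 514^1024=376, 514^2048=221; 514^3496 = 514^8 * 514^32 * 514^128 * 514^256 * 514^1024 * 514^2048 = 451 (mod 545); answer 451

451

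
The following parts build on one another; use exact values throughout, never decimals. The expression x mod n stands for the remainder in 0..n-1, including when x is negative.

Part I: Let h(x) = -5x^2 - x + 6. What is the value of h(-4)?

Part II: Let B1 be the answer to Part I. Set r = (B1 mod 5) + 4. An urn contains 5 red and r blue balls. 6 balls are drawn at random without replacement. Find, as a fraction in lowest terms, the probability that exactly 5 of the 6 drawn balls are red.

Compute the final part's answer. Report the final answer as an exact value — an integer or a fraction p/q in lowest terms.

1/21

Part I: -5*(-4)^2 - 1*(-4)^1 + 6 = (-80) + (4) + (6) = -70; answer -70
Part II: B1 = -70; r = 4; total draws C(9,6) = 84; favorable C(5,5)*C(4,1) = 4; P = 1/21; answer 1/21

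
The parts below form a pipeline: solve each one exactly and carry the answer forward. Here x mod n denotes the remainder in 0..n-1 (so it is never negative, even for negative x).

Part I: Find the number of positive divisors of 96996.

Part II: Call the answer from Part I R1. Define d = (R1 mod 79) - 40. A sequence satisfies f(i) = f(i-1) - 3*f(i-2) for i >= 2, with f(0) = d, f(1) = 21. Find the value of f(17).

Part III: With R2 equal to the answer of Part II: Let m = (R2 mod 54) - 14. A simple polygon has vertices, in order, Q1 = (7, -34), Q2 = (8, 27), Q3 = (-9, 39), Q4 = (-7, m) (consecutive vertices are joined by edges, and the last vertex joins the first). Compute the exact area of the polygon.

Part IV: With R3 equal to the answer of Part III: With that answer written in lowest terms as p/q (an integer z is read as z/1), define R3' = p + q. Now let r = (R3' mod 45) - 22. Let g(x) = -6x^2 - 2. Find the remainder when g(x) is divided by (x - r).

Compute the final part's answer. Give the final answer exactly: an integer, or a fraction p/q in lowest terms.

Part I: 96996 = 2^2 * 3 * 59 * 137; number of divisors = (2+1) * (1+1) * (1+1) * (1+1) = 24; answer 24
Part II: R1 = 24; d = -16; f(2) = 1*(21) - 3*(-16) = 69; iterating: f(2)=69, f(3)=6, f(4)=-201, f(5)=-219, f(6)=384, f(7)=1041, f(8)=-111, f(9)=-3234, f(10)=-2901, f(11)=6801, f(12)=15504, f(13)=-4899, f(14)=-51411, f(15)=-36714, f(16)=117519, f(17)=227661; answer 227661
Part III: R2 = 227661; m = 37; cross terms: (7*27 - 8*-34)=461, (8*39 - -9*27)=555, (-9*37 - -7*39)=-60, (-7*-34 - 7*37)=-21; twice the area = |935| = 935; area = 935/2; answer 935/2
Part IV: R3 = 935/2; threaded value p + q = 937; r = 15; remainder = value at the root: -6*(15)^2 - 2 = (-1350) + (-2) = -1352; answer -1352

-1352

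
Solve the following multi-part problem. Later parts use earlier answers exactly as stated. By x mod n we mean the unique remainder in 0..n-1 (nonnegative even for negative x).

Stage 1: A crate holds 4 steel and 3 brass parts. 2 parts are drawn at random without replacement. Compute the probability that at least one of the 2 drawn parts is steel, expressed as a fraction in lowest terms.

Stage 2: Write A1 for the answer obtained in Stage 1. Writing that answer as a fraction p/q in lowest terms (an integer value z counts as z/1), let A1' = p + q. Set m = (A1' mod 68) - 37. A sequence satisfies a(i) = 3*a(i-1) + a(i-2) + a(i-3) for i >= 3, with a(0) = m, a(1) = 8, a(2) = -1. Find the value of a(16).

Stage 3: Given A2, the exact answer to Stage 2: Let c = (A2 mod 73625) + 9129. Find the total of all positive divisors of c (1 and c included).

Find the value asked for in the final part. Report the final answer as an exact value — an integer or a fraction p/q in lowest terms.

102960

Stage 1: total draws C(7,2) = 21; complement C(3,2) = 3; favorable 21 - 3 = 18; P = 6/7; answer 6/7
Stage 2: A1 = 6/7; threaded value p + q = 13; m = -24; a(3) = 3*(-1) + 1*(8) + 1*(-24) = -19; iterating: a(3)=-19, a(4)=-50, a(5)=-170, a(6)=-579, a(7)=-1957, a(8)=-6620, a(9)=-22396, a(10)=-75765, a(11)=-256311, a(12)=-867094, a(13)=-2933358, a(14)=-9923479, a(15)=-33570889, a(16)=-113569504; answer -113569504
Stage 3: A2 = -113569504; c = 43000; 43000 = 2^3 * 5^3 * 43; sigma = (1 + 2 + 4 + 8) * (1 + 5 + 25 + 125) * (1 + 43) = 15 * 156 * 44 = 102960; answer 102960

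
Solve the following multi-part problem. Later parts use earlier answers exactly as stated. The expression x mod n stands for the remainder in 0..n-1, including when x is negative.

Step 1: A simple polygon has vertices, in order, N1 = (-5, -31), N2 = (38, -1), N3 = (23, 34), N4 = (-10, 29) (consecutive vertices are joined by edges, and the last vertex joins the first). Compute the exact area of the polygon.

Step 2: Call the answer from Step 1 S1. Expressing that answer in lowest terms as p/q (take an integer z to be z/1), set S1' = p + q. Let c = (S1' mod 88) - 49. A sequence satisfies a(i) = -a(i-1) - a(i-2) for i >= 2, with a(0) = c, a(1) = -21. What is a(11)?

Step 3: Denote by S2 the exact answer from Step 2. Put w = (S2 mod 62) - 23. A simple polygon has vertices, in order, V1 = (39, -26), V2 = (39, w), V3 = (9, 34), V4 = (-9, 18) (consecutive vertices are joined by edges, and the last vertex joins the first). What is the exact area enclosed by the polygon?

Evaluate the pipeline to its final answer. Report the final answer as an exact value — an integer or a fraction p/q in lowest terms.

Step 1: cross terms: (-5*-1 - 38*-31)=1183, (38*34 - 23*-1)=1315, (23*29 - -10*34)=1007, (-10*-31 - -5*29)=455; twice the area = |3960| = 3960; area = 1980; answer 1980
Step 2: S1 = 1980; threaded value p + q = 1981; c = -4; a(2) = -1*(-21) - 1*(-4) = 25; iterating: a(2)=25, a(3)=-4, a(4)=-21, a(5)=25, a(6)=-4, a(7)=-21, a(8)=25, a(9)=-4, a(10)=-21, a(11)=25; answer 25
Step 3: S2 = 25; w = 2; cross terms: (39*2 - 39*-26)=1092, (39*34 - 9*2)=1308, (9*18 - -9*34)=468, (-9*-26 - 39*18)=-468; twice the area = |2400| = 2400; area = 1200; answer 1200

1200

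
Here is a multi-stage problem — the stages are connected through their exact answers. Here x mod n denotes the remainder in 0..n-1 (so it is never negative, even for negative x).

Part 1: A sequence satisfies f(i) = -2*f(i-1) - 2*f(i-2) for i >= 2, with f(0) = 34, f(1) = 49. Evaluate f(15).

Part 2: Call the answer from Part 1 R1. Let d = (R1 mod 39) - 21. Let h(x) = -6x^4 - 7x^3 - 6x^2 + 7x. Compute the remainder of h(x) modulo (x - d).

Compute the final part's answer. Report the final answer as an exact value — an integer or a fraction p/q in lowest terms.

Part 1: f(2) = -2*(49) - 2*(34) = -166; iterating: f(2)=-166, f(3)=234, f(4)=-136, f(5)=-196, f(6)=664, f(7)=-936, f(8)=544, f(9)=784, f(10)=-2656, f(11)=3744, f(12)=-2176, f(13)=-3136, f(14)=10624, f(15)=-14976; answer -14976
Part 2: R1 = -14976; d = -21; remainder = value at the root: -6*(-21)^4 - 7*(-21)^3 - 6*(-21)^2 + 7*(-21)^1 = (-1166886) + (64827) + (-2646) + (-147) = -1104852; answer -1104852

-1104852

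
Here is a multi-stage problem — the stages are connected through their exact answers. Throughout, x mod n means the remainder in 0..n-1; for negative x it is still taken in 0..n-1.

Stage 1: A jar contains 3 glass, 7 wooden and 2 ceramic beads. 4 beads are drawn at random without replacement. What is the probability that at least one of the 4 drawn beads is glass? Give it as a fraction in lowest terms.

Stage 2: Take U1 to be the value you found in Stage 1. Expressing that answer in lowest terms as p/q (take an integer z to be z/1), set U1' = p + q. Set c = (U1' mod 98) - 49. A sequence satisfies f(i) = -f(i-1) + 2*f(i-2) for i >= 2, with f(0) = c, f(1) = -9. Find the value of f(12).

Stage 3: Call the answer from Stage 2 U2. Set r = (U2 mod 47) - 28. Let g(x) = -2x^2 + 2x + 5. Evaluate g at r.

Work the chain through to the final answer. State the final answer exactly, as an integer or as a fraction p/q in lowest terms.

-215

Stage 1: total draws C(12,4) = 495; complement C(9,4) = 126; favorable 495 - 126 = 369; P = 41/55; answer 41/55
Stage 2: U1 = 41/55; threaded value p + q = 96; c = 47; f(2) = -1*(-9) + 2*(47) = 103; iterating: f(2)=103, f(3)=-121, f(4)=327, f(5)=-569, f(6)=1223, f(7)=-2361, f(8)=4807, f(9)=-9529, f(10)=19143, f(11)=-38201, f(12)=76487; answer 76487
Stage 3: U2 = 76487; r = -10; -2*(-10)^2 + 2*(-10)^1 + 5 = (-200) + (-20) + (5) = -215; answer -215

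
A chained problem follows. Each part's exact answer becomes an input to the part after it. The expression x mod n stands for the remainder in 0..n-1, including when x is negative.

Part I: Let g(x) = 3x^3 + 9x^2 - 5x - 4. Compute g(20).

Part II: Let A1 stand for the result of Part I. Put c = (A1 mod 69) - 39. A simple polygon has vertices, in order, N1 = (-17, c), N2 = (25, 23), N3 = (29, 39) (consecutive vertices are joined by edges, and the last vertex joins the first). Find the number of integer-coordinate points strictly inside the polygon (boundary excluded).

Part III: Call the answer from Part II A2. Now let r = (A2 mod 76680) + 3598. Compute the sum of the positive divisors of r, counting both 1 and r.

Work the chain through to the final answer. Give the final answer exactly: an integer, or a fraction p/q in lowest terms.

Part I: 3*(20)^3 + 9*(20)^2 - 5*(20)^1 - 4 = (24000) + (3600) + (-100) + (-4) = 27496; answer 27496
Part II: A1 = 27496; c = -5; cross terms: (-17*23 - 25*-5)=-266, (25*39 - 29*23)=308, (29*-5 - -17*39)=518; twice the area = |560| = 560; area = 280; boundary points = 14 + 4 + 2 = 20; strictly interior points = area - boundary/2 + 1 = 271; answer 271
Part III: A2 = 271; r = 3869; 3869 = 53 * 73; sigma = (1 + 53) * (1 + 73) = 54 * 74 = 3996; answer 3996

3996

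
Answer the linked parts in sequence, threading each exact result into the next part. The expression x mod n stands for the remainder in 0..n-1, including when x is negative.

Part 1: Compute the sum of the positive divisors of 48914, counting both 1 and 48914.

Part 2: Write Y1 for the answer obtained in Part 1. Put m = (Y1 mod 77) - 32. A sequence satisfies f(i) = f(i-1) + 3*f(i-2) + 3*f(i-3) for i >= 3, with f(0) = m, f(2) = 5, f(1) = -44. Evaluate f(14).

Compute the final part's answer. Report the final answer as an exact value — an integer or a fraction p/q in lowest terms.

Part 1: 48914 = 2 * 37 * 661; sigma = (1 + 2) * (1 + 37) * (1 + 661) = 3 * 38 * 662 = 75468; answer 75468
Part 2: Y1 = 75468; m = -24; f(3) = 1*(5) + 3*(-44) + 3*(-24) = -199; iterating: f(3)=-199, f(4)=-316, f(5)=-898, f(6)=-2443, f(7)=-6085, f(8)=-16108, f(9)=-41692, f(10)=-108271, f(11)=-281671, f(12)=-731560, f(13)=-1901386, f(14)=-4941079; answer -4941079

-4941079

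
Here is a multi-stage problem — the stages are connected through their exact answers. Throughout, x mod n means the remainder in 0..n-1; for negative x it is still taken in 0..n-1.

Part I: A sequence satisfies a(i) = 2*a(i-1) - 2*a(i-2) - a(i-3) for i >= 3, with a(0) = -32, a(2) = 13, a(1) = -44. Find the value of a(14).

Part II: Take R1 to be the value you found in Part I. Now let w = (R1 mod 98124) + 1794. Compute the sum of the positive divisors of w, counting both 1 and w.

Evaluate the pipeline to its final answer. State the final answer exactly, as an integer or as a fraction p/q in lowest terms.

Part I: a(3) = 2*(13) - 2*(-44) - 1*(-32) = 146; iterating: a(3)=146, a(4)=310, a(5)=315, a(6)=-136, a(7)=-1212, a(8)=-2467, a(9)=-2374, a(10)=1398, a(11)=10011, a(12)=19600, a(13)=17780, a(14)=-13651; answer -13651
Part II: R1 = -13651; w = 86267; 86267 = 281 * 307; sigma = (1 + 281) * (1 + 307) = 282 * 308 = 86856; answer 86856

86856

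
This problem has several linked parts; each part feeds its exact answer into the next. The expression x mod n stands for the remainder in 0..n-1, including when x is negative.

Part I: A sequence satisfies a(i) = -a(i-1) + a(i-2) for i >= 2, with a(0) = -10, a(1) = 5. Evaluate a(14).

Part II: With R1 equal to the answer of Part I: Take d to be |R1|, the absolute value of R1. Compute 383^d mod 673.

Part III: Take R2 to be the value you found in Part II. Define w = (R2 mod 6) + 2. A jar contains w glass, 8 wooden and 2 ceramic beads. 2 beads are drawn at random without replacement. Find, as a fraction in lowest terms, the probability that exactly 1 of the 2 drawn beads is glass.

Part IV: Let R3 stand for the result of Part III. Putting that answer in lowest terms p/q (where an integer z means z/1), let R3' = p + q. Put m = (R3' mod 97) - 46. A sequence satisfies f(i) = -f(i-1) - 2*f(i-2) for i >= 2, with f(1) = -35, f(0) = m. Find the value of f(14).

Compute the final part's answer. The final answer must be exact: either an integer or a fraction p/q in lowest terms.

-3271

Part I: a(2) = -1*(5) + 1*(-10) = -15; iterating: a(2)=-15, a(3)=20, a(4)=-35, a(5)=55, a(6)=-90, a(7)=145, a(8)=-235, a(9)=380, a(10)=-615, a(11)=995, a(12)=-1610, a(13)=2605, a(14)=-4215; answer -4215
Part II: R1 = -4215; d = 4215; squarings mod 673: 383^1=383, 383^2=648, 383^4=625, 383^8=285, 383^16=465, 383^32=192, 383^64=522, 383^128=592, 383^256=504, 383^512=295, 383^1024=208, 383^2048=192, 383^4096=522; 383^4215 = 383^1 * 383^2 * 383^4 * 383^16 * 383^32 * 383^64 * 383^4096 = 580 (mod 673); answer 580
Part III: R2 = 580; w = 6; total draws C(16,2) = 120; favorable C(6,1)*C(10,1) = 60; P = 1/2; answer 1/2
Part IV: R3 = 1/2; threaded value p + q = 3; m = -43; f(2) = -1*(-35) - 2*(-43) = 121; iterating: f(2)=121, f(3)=-51, f(4)=-191, f(5)=293, f(6)=89, f(7)=-675, f(8)=497, f(9)=853, f(10)=-1847, f(11)=141, f(12)=3553, f(13)=-3835, f(14)=-3271; answer -3271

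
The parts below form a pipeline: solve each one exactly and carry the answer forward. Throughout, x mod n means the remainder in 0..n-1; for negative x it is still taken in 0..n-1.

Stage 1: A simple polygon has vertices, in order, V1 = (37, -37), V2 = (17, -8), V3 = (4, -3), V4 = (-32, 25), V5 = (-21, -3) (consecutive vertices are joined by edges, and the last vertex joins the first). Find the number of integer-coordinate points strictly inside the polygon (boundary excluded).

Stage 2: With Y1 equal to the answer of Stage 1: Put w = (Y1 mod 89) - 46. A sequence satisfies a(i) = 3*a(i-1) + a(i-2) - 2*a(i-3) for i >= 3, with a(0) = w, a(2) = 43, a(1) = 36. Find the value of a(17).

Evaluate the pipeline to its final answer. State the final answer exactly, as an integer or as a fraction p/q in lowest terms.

Stage 1: cross terms: (37*-8 - 17*-37)=333, (17*-3 - 4*-8)=-19, (4*25 - -32*-3)=4, (-32*-3 - -21*25)=621, (-21*-37 - 37*-3)=888; twice the area = |1827| = 1827; area = 1827/2; boundary points = 1 + 1 + 4 + 1 + 2 = 9; strictly interior points = area - boundary/2 + 1 = 910; answer 910
Stage 2: Y1 = 910; w = -26; a(3) = 3*(43) + 1*(36) - 2*(-26) = 217; iterating: a(3)=217, a(4)=622, a(5)=1997, a(6)=6179, a(7)=19290, a(8)=60055, a(9)=187097, a(10)=582766, a(11)=1815285, a(12)=5654427, a(13)=17613034, a(14)=54862959, a(15)=170893057, a(16)=532316062, a(17)=1658115325; answer 1658115325

1658115325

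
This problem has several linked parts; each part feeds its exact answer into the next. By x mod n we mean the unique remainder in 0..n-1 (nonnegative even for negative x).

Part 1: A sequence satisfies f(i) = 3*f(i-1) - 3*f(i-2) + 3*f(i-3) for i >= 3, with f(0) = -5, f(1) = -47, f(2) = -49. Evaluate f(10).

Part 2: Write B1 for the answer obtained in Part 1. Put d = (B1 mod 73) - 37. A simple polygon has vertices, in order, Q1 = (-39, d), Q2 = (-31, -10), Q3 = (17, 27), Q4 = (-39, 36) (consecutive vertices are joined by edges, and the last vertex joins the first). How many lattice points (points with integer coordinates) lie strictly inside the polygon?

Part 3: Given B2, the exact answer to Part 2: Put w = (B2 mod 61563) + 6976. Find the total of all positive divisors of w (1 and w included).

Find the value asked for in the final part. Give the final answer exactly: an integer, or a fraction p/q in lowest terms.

8288

Part 1: f(3) = 3*(-49) - 3*(-47) + 3*(-5) = -21; iterating: f(3)=-21, f(4)=-57, f(5)=-255, f(6)=-657, f(7)=-1377, f(8)=-2925, f(9)=-6615, f(10)=-15201; answer -15201
Part 2: B1 = -15201; d = 19; cross terms: (-39*-10 - -31*19)=979, (-31*27 - 17*-10)=-667, (17*36 - -39*27)=1665, (-39*19 - -39*36)=663; twice the area = |2640| = 2640; area = 1320; boundary points = 1 + 1 + 1 + 17 = 20; strictly interior points = area - boundary/2 + 1 = 1311; answer 1311
Part 3: B2 = 1311; w = 8287; 8287 is prime, so its only divisors are 1 and 8287; sigma = 1 + 8287 = 8288; answer 8288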